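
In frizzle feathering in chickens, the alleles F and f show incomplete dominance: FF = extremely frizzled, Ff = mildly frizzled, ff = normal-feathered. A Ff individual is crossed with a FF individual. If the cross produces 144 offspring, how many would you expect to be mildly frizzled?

Punnett square for Ff × FF:
Offspring genotypes: 2 FF, 2 Ff
Phenotype counts: 2 extremely frizzled, 2 mildly frizzled
mildly frizzled: 2 out of 4 → fraction 1/2
Expected count = 1/2 × 144 = 72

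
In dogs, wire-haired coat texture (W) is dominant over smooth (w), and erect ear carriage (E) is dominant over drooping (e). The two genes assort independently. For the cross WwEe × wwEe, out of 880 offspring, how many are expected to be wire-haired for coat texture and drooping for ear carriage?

Dihybrid cross WwEe × wwEe — consider each gene separately:
coat texture: Ww × ww → 2 Ww, 2 ww → 2 W_ : 2 ww (out of 4)
ear carriage: Ee × Ee → 1 EE, 2 Ee, 1 ee → 3 E_ : 1 ee (out of 4)
Looking for: wire-haired (W_) and drooping (ee)
P(wire-haired) = 2/4, P(drooping) = 1/4
P(both) = 2/4 × 1/4 = 2/16 = 1/8
Expected count = 1/8 × 880 = 110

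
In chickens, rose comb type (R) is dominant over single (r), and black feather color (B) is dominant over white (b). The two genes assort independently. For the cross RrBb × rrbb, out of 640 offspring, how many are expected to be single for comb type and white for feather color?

Dihybrid cross RrBb × rrbb — consider each gene separately:
comb type: Rr × rr → 2 Rr, 2 rr → 2 R_ : 2 rr (out of 4)
feather color: Bb × bb → 2 Bb, 2 bb → 2 B_ : 2 bb (out of 4)
Looking for: single (rr) and white (bb)
P(single) = 2/4, P(white) = 2/4
P(both) = 2/4 × 2/4 = 4/16 = 1/4
Expected count = 1/4 × 640 = 160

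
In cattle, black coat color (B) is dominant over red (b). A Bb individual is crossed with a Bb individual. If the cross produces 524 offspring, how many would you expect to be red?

Punnett square for Bb × Bb:
Offspring genotypes: 1 BB, 2 Bb, 1 bb
black: 3, red: 1
red: 1 out of 4 → fraction 1/4
Expected count = 1/4 × 524 = 131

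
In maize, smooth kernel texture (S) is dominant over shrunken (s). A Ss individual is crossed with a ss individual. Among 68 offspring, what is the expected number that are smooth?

Punnett square for Ss × ss:
Offspring genotypes: 2 Ss, 2 ss
smooth: 2, shrunken: 2
smooth: 2 out of 4 → fraction 1/2
Expected count = 1/2 × 68 = 34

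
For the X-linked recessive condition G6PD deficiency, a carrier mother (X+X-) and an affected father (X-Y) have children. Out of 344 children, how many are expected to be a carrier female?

Cross: X+X- × X-Y
Offspring: 1 X+X-, 1 X+Y, 1 X-X-, 1 X-Y
Probability of a carrier female: 1/4
Expected count = 1/4 × 344 = 86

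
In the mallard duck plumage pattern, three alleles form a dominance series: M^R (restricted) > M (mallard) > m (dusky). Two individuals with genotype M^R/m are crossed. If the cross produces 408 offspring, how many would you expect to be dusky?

Cross: M^R/m × M^R/m
Allele dominance: M^R > M > m
Offspring genotypes: 1 M^R/M^R, 2 M^R/m, 1 m/m
Phenotype counts: 3 restricted, 1 dusky
dusky: 1 out of 4 → fraction 1/4
Expected count = 1/4 × 408 = 102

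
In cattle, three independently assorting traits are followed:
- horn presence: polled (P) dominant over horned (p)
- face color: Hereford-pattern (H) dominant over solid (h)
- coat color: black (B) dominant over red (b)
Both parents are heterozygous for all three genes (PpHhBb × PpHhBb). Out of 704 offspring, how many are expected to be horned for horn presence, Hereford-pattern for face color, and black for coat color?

Trihybrid cross: PpHhBb × PpHhBb
Each trait segregates independently with a 3:1 phenotypic ratio, so each gene contributes 3/4 (dominant) or 1/4 (recessive).
Target: horned (horn presence), Hereford-pattern (face color), black (coat color)
Probability = product of independent per-trait probabilities
= 1/4 × 3/4 × 3/4 = 9/64
Expected count = 9/64 × 704 = 99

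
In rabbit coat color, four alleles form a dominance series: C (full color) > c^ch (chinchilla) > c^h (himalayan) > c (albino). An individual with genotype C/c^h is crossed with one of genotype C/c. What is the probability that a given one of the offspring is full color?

Cross: C/c^h × C/c
Allele dominance: C > c^ch > c^h > c
Offspring genotypes: 1 C/C, 1 C/c, 1 C/c^h, 1 c^h/c
Phenotype counts: 3 full color, 1 himalayan
full color: 3 out of 4
Probability: 3/4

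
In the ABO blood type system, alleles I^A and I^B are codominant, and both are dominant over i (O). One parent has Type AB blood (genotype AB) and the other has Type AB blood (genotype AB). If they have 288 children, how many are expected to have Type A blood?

Cross: AB × AB
Possible offspring genotypes: 1 AA, 2 AB, 1 BB
Blood type counts: 1 Type A, 2 Type AB, 1 Type B
Probability of Type A: 1/4
Expected count = 1/4 × 288 = 72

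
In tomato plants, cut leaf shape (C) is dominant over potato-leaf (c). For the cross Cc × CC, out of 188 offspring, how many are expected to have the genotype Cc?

Punnett square for Cc × CC:
Offspring genotypes: 2 CC, 2 Cc
Total offspring: 4
Count with target: 2
Probability: 2/4 = 1/2
Expected count = 1/2 × 188 = 94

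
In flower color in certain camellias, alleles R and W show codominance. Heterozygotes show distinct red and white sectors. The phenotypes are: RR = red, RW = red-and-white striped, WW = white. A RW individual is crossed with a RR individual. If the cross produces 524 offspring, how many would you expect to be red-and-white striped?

Punnett square for RW × RR:
Offspring genotypes: 2 RR, 2 RW
Phenotype counts: 2 red, 2 red-and-white striped
red-and-white striped: 2 out of 4 → fraction 1/2
Expected count = 1/2 × 524 = 262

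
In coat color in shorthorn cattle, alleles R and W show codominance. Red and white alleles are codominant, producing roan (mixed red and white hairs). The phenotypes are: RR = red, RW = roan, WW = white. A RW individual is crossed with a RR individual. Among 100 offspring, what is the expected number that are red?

Punnett square for RW × RR:
Offspring genotypes: 2 RR, 2 RW
Phenotype counts: 2 red, 2 roan
red: 2 out of 4 → fraction 1/2
Expected count = 1/2 × 100 = 50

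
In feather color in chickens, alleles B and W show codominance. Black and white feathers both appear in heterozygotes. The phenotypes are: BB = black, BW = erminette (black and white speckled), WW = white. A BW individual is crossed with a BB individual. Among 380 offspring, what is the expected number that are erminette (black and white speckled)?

Punnett square for BW × BB:
Offspring genotypes: 2 BB, 2 BW
Phenotype counts: 2 black, 2 erminette (black and white speckled)
erminette (black and white speckled): 2 out of 4 → fraction 1/2
Expected count = 1/2 × 380 = 190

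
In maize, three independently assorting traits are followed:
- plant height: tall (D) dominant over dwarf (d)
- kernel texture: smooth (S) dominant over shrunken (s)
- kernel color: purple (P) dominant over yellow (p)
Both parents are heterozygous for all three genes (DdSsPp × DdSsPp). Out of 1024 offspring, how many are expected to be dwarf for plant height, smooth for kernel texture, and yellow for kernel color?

Trihybrid cross: DdSsPp × DdSsPp
Each trait segregates independently with a 3:1 phenotypic ratio, so each gene contributes 3/4 (dominant) or 1/4 (recessive).
Target: dwarf (plant height), smooth (kernel texture), yellow (kernel color)
Probability = product of independent per-trait probabilities
= 1/4 × 3/4 × 1/4 = 3/64
Expected count = 3/64 × 1024 = 48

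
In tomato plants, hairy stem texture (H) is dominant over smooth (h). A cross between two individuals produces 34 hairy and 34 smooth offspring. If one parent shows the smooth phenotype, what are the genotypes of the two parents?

Observed offspring: 34 hairy, 34 smooth
The observed ratio simplifies to 1:1. One parent shows smooth, so its genotype must be hh. A 1:1 offspring split requires the other parent to be heterozygous (Hh).
Parent genotypes: hh × Hh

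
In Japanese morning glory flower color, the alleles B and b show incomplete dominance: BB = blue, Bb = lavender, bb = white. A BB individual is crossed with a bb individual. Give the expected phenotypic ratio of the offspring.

Punnett square for BB × bb:
Offspring genotypes: 4 Bb
Phenotype counts: 4 lavender
Ratio: all lavender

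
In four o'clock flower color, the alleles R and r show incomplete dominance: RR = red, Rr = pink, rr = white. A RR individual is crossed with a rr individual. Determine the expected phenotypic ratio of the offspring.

Punnett square for RR × rr:
Offspring genotypes: 4 Rr
Phenotype counts: 4 pink
Ratio: all pink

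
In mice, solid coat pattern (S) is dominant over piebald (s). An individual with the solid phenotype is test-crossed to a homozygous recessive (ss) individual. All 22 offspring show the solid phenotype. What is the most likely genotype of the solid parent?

Test cross: ? × ss
All offspring are solid.
If the unknown parent were heterozygous (Ss), about half of 22 offspring would be piebald; none are. The unknown parent is most likely homozygous dominant (SS).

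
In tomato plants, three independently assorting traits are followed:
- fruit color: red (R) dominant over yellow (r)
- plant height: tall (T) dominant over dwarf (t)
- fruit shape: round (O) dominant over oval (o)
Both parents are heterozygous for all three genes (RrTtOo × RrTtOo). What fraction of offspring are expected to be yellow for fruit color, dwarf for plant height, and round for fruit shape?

Trihybrid cross: RrTtOo × RrTtOo
Each trait segregates independently with a 3:1 phenotypic ratio, so each gene contributes 3/4 (dominant) or 1/4 (recessive).
Target: yellow (fruit color), dwarf (plant height), round (fruit shape)
Probability = product of independent per-trait probabilities
= 1/4 × 1/4 × 3/4 = 3/64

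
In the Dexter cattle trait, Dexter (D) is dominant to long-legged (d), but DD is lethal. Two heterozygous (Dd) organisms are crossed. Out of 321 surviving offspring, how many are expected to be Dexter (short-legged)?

Cross: Dd × Dd
Punnett square offspring (before lethality): 1 DD, 2 Dd, 1 dd
The DD genotype is lethal (embryos die); surviving offspring: 2 Dd, 1 dd
Dexter (short-legged): 2 out of 3 → fraction 2/3
Expected count = 2/3 × 321 = 214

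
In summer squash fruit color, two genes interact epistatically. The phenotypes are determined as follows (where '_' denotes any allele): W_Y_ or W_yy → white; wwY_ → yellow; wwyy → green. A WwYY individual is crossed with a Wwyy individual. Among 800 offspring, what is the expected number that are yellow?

Cross: WwYY × Wwyy — consider each gene separately:
W gene: Ww × Ww → 1 WW, 2 Ww, 1 ww → 3 W_ : 1 ww (out of 4)
Y gene: YY × yy → 4 Yy → 4 Y_ (out of 4)
Genotype classes (out of 4 × 4 = 16): W_Y_ = 3×4 = 12; wwY_ = 1×4 = 4
Apply the phenotype rules: W_Y_ (12) → white; wwY_ (4) → yellow
Phenotype counts (out of 16): 12 white, 4 yellow
yellow: 4 out of 16 → fraction 1/4
Expected count = 1/4 × 800 = 200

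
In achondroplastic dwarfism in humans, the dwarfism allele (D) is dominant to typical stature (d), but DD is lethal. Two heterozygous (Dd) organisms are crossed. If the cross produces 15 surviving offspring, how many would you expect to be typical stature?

Cross: Dd × Dd
Punnett square offspring (before lethality): 1 DD, 2 Dd, 1 dd
The DD genotype is lethal (embryos die); surviving offspring: 2 Dd, 1 dd
typical stature: 1 out of 3 → fraction 1/3
Expected count = 1/3 × 15 = 5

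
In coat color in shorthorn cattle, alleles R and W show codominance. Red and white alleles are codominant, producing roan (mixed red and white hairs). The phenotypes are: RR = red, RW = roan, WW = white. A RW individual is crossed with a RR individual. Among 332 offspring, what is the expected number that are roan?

Punnett square for RW × RR:
Offspring genotypes: 2 RR, 2 RW
Phenotype counts: 2 red, 2 roan
roan: 2 out of 4 → fraction 1/2
Expected count = 1/2 × 332 = 166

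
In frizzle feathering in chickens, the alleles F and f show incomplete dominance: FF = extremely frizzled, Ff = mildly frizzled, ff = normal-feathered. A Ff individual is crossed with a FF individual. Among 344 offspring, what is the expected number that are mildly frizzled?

Punnett square for Ff × FF:
Offspring genotypes: 2 FF, 2 Ff
Phenotype counts: 2 extremely frizzled, 2 mildly frizzled
mildly frizzled: 2 out of 4 → fraction 1/2
Expected count = 1/2 × 344 = 172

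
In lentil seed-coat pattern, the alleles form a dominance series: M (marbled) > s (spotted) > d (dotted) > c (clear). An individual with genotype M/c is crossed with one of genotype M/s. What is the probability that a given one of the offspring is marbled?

Cross: M/c × M/s
Allele dominance: M > s > d > c
Offspring genotypes: 1 M/M, 1 M/s, 1 M/c, 1 s/c
Phenotype counts: 3 marbled, 1 spotted
marbled: 3 out of 4
Probability: 3/4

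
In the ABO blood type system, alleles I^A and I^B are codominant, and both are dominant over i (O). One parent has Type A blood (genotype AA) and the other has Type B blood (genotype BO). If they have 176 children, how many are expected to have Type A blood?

Cross: AA × BO
Possible offspring genotypes: 2 AB, 2 AO
Blood type counts: 2 Type AB, 2 Type A
Probability of Type A: 2/4 = 1/2
Expected count = 1/2 × 176 = 88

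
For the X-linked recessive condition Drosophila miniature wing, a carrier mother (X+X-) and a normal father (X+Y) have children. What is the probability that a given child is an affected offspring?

Cross: X+X- × X+Y
Offspring: 1 X+X+, 1 X+Y, 1 X+X-, 1 X-Y
Probability of an affected offspring: 1/4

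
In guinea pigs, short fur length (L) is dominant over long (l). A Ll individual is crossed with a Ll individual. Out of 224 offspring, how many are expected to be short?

Punnett square for Ll × Ll:
Offspring genotypes: 1 LL, 2 Ll, 1 ll
short: 3, long: 1
short: 3 out of 4 → fraction 3/4
Expected count = 3/4 × 224 = 168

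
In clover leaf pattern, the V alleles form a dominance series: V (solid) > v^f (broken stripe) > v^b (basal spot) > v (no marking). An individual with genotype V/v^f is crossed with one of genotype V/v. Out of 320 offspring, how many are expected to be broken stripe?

Cross: V/v^f × V/v
Allele dominance: V > v^f > v^b > v
Offspring genotypes: 1 V/V, 1 V/v, 1 V/v^f, 1 v^f/v
Phenotype counts: 3 solid, 1 broken stripe
broken stripe: 1 out of 4 → fraction 1/4
Expected count = 1/4 × 320 = 80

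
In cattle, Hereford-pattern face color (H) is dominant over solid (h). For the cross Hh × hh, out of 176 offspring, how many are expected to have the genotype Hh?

Punnett square for Hh × hh:
Offspring genotypes: 2 Hh, 2 hh
Total offspring: 4
Count with target: 2
Probability: 2/4 = 1/2
Expected count = 1/2 × 176 = 88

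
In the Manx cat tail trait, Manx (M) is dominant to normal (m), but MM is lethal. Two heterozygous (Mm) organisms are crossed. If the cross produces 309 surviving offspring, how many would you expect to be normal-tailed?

Cross: Mm × Mm
Punnett square offspring (before lethality): 1 MM, 2 Mm, 1 mm
The MM genotype is lethal (embryos die); surviving offspring: 2 Mm, 1 mm
normal-tailed: 1 out of 3 → fraction 1/3
Expected count = 1/3 × 309 = 103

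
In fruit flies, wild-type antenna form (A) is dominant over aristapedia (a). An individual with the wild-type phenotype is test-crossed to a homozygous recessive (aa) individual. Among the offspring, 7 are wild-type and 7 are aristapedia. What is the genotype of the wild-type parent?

Test cross: ? × aa
Offspring: 7 wild-type, 7 aristapedia — approximately 1:1.
A 1:1 ratio in a test cross indicates the unknown parent is heterozygous (Aa).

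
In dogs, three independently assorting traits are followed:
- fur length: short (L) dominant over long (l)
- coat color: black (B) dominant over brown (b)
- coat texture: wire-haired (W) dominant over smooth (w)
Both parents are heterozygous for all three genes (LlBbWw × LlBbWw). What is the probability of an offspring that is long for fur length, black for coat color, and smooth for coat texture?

Trihybrid cross: LlBbWw × LlBbWw
Each trait segregates independently with a 3:1 phenotypic ratio, so each gene contributes 3/4 (dominant) or 1/4 (recessive).
Target: long (fur length), black (coat color), smooth (coat texture)
Probability = product of independent per-trait probabilities
= 1/4 × 3/4 × 1/4 = 3/64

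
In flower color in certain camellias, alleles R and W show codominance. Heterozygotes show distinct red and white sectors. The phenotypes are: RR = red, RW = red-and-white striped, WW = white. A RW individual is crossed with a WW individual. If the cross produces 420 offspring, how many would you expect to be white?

Punnett square for RW × WW:
Offspring genotypes: 2 RW, 2 WW
Phenotype counts: 2 red-and-white striped, 2 white
white: 2 out of 4 → fraction 1/2
Expected count = 1/2 × 420 = 210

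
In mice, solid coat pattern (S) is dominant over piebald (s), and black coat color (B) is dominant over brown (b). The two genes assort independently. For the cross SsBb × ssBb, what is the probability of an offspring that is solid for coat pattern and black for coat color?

Dihybrid cross SsBb × ssBb — consider each gene separately:
coat pattern: Ss × ss → 2 Ss, 2 ss → 2 S_ : 2 ss (out of 4)
coat color: Bb × Bb → 1 BB, 2 Bb, 1 bb → 3 B_ : 1 bb (out of 4)
Looking for: solid (S_) and black (B_)
P(solid) = 2/4, P(black) = 3/4
P(both) = 2/4 × 3/4 = 6/16 = 3/8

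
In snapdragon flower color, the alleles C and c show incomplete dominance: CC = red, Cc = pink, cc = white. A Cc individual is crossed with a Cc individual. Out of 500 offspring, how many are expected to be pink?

Punnett square for Cc × Cc:
Offspring genotypes: 1 CC, 2 Cc, 1 cc
Phenotype counts: 1 red, 2 pink, 1 white
pink: 2 out of 4 → fraction 1/2
Expected count = 1/2 × 500 = 250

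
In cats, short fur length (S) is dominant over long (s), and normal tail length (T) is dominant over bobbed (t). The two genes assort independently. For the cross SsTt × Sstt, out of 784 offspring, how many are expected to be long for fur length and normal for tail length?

Dihybrid cross SsTt × Sstt — consider each gene separately:
fur length: Ss × Ss → 1 SS, 2 Ss, 1 ss → 3 S_ : 1 ss (out of 4)
tail length: Tt × tt → 2 Tt, 2 tt → 2 T_ : 2 tt (out of 4)
Looking for: long (ss) and normal (T_)
P(long) = 1/4, P(normal) = 2/4
P(both) = 1/4 × 2/4 = 2/16 = 1/8
Expected count = 1/8 × 784 = 98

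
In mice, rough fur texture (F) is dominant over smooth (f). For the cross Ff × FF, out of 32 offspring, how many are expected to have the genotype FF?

Punnett square for Ff × FF:
Offspring genotypes: 2 FF, 2 Ff
Total offspring: 4
Count with target: 2
Probability: 2/4 = 1/2
Expected count = 1/2 × 32 = 16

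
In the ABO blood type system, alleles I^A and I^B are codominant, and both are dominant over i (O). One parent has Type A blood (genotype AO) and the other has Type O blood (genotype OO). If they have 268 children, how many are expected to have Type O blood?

Cross: AO × OO
Possible offspring genotypes: 2 AO, 2 OO
Blood type counts: 2 Type A, 2 Type O
Probability of Type O: 2/4 = 1/2
Expected count = 1/2 × 268 = 134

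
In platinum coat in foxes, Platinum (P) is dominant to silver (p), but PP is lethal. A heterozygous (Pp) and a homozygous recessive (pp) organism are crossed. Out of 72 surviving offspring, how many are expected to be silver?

Cross: Pp × pp
Punnett square offspring (before lethality): 2 Pp, 2 pp
No PP offspring are produced in this cross.
silver: 2 out of 4 → fraction 1/2
Expected count = 1/2 × 72 = 36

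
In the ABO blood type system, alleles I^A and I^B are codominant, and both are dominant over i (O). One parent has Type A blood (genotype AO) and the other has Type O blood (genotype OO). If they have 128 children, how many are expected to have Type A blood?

Cross: AO × OO
Possible offspring genotypes: 2 AO, 2 OO
Blood type counts: 2 Type A, 2 Type O
Probability of Type A: 2/4 = 1/2
Expected count = 1/2 × 128 = 64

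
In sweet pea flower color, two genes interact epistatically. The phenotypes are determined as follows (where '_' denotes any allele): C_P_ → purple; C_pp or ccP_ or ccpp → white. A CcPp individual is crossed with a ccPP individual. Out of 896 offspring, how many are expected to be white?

Cross: CcPp × ccPP — consider each gene separately:
C gene: Cc × cc → 2 Cc, 2 cc → 2 C_ : 2 cc (out of 4)
P gene: Pp × PP → 2 PP, 2 Pp → 4 P_ (out of 4)
Genotype classes (out of 4 × 4 = 16): C_P_ = 2×4 = 8; ccP_ = 2×4 = 8
Apply the phenotype rules: C_P_ (8) → purple; ccP_ (8) → white
Phenotype counts (out of 16): 8 purple, 8 white
white: 8 out of 16 → fraction 1/2
Expected count = 1/2 × 896 = 448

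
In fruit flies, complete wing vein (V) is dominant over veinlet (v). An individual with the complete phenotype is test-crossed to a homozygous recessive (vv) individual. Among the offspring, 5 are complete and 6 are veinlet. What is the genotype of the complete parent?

Test cross: ? × vv
Offspring: 5 complete, 6 veinlet — approximately 1:1.
A 1:1 ratio in a test cross indicates the unknown parent is heterozygous (Vv).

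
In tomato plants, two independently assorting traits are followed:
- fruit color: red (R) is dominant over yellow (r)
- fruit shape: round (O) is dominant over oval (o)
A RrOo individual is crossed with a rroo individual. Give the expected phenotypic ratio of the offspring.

Dihybrid cross RrOo × rroo — consider each gene separately:
fruit color: Rr × rr → 2 Rr, 2 rr → 2 R_ : 2 rr (out of 4)
fruit shape: Oo × oo → 2 Oo, 2 oo → 2 O_ : 2 oo (out of 4)
Combine (counts out of 4 × 4 = 16): red/round (R_O_) = 2×2 = 4; red/oval (R_oo) = 2×2 = 4; yellow/round (rrO_) = 2×2 = 4; yellow/oval (rroo) = 2×2 = 4
Phenotype counts (out of 16): 4 red/round, 4 red/oval, 4 yellow/round, 4 yellow/oval
Ratio: 1 red/round : 1 red/oval : 1 yellow/round : 1 yellow/oval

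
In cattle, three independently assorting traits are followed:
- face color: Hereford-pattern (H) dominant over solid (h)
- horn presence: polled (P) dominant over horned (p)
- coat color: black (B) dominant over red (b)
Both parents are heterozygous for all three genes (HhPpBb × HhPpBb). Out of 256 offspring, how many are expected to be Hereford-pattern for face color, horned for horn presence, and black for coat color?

Trihybrid cross: HhPpBb × HhPpBb
Each trait segregates independently with a 3:1 phenotypic ratio, so each gene contributes 3/4 (dominant) or 1/4 (recessive).
Target: Hereford-pattern (face color), horned (horn presence), black (coat color)
Probability = product of independent per-trait probabilities
= 3/4 × 1/4 × 3/4 = 9/64
Expected count = 9/64 × 256 = 36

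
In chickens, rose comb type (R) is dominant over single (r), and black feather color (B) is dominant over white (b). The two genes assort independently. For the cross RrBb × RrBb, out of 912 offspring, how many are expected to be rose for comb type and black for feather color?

Dihybrid cross RrBb × RrBb — consider each gene separately:
comb type: Rr × Rr → 1 RR, 2 Rr, 1 rr → 3 R_ : 1 rr (out of 4)
feather color: Bb × Bb → 1 BB, 2 Bb, 1 bb → 3 B_ : 1 bb (out of 4)
Looking for: rose (R_) and black (B_)
P(rose) = 3/4, P(black) = 3/4
P(both) = 3/4 × 3/4 = 9/16
Expected count = 9/16 × 912 = 513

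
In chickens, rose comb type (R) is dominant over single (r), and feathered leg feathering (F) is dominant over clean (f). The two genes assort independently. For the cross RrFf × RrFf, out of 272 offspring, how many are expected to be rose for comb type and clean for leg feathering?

Dihybrid cross RrFf × RrFf — consider each gene separately:
comb type: Rr × Rr → 1 RR, 2 Rr, 1 rr → 3 R_ : 1 rr (out of 4)
leg feathering: Ff × Ff → 1 FF, 2 Ff, 1 ff → 3 F_ : 1 ff (out of 4)
Looking for: rose (R_) and clean (ff)
P(rose) = 3/4, P(clean) = 1/4
P(both) = 3/4 × 1/4 = 3/16
Expected count = 3/16 × 272 = 51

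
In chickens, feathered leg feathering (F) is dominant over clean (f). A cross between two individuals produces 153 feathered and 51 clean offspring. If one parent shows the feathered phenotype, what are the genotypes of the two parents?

Observed offspring: 153 feathered, 51 clean
The observed ratio simplifies to 3:1. Clean (ff) offspring appear, so each parent must contribute one f allele. The parent stated to show feathered carries F, so it is Ff. The other parent is then either Ff or ff: Ff × ff would give a 1:1 split, whereas Ff × Ff gives 3:1 — matching the data. So both parents are heterozygous (Ff × Ff).
Parent genotypes: Ff × Ff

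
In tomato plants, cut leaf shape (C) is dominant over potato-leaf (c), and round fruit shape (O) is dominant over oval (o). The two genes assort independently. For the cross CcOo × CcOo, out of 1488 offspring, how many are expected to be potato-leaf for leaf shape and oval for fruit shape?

Dihybrid cross CcOo × CcOo — consider each gene separately:
leaf shape: Cc × Cc → 1 CC, 2 Cc, 1 cc → 3 C_ : 1 cc (out of 4)
fruit shape: Oo × Oo → 1 OO, 2 Oo, 1 oo → 3 O_ : 1 oo (out of 4)
Looking for: potato-leaf (cc) and oval (oo)
P(potato-leaf) = 1/4, P(oval) = 1/4
P(both) = 1/4 × 1/4 = 1/16
Expected count = 1/16 × 1488 = 93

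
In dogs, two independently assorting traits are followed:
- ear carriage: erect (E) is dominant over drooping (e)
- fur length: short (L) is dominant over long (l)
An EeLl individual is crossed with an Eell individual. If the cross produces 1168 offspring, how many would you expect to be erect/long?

Dihybrid cross EeLl × Eell — consider each gene separately:
ear carriage: Ee × Ee → 1 EE, 2 Ee, 1 ee → 3 E_ : 1 ee (out of 4)
fur length: Ll × ll → 2 Ll, 2 ll → 2 L_ : 2 ll (out of 4)
Combine (counts out of 4 × 4 = 16): erect/short (E_L_) = 3×2 = 6; erect/long (E_ll) = 3×2 = 6; drooping/short (eeL_) = 1×2 = 2; drooping/long (eell) = 1×2 = 2
Phenotype counts (out of 16): 6 erect/short, 6 erect/long, 2 drooping/short, 2 drooping/long
erect/long: 6 out of 16 → fraction 3/8
Expected count = 3/8 × 1168 = 438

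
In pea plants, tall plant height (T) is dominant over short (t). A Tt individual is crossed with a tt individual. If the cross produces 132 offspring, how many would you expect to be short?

Punnett square for Tt × tt:
Offspring genotypes: 2 Tt, 2 tt
tall: 2, short: 2
short: 2 out of 4 → fraction 1/2
Expected count = 1/2 × 132 = 66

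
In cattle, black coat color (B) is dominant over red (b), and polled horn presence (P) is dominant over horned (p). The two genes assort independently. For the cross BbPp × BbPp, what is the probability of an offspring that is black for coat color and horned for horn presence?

Dihybrid cross BbPp × BbPp — consider each gene separately:
coat color: Bb × Bb → 1 BB, 2 Bb, 1 bb → 3 B_ : 1 bb (out of 4)
horn presence: Pp × Pp → 1 PP, 2 Pp, 1 pp → 3 P_ : 1 pp (out of 4)
Looking for: black (B_) and horned (pp)
P(black) = 3/4, P(horned) = 1/4
P(both) = 3/4 × 1/4 = 3/16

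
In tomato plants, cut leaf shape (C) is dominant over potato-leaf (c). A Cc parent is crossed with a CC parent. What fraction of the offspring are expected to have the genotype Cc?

Punnett square for Cc × CC:
Offspring genotypes: 2 CC, 2 Cc
Total offspring: 4
Count with target: 2
Probability: 2/4 = 1/2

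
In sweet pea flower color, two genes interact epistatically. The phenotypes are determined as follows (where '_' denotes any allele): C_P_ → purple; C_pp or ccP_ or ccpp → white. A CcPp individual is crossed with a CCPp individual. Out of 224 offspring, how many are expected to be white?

Cross: CcPp × CCPp — consider each gene separately:
C gene: Cc × CC → 2 CC, 2 Cc → 4 C_ (out of 4)
P gene: Pp × Pp → 1 PP, 2 Pp, 1 pp → 3 P_ : 1 pp (out of 4)
Genotype classes (out of 4 × 4 = 16): C_P_ = 4×3 = 12; C_pp = 4×1 = 4
Apply the phenotype rules: C_P_ (12) → purple; C_pp (4) → white
Phenotype counts (out of 16): 12 purple, 4 white
white: 4 out of 16 → fraction 1/4
Expected count = 1/4 × 224 = 56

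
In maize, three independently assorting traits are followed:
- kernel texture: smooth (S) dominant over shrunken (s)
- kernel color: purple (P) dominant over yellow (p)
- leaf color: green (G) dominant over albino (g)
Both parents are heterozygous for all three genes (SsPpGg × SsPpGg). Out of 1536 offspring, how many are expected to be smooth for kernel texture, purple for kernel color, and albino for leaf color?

Trihybrid cross: SsPpGg × SsPpGg
Each trait segregates independently with a 3:1 phenotypic ratio, so each gene contributes 3/4 (dominant) or 1/4 (recessive).
Target: smooth (kernel texture), purple (kernel color), albino (leaf color)
Probability = product of independent per-trait probabilities
= 3/4 × 3/4 × 1/4 = 9/64
Expected count = 9/64 × 1536 = 216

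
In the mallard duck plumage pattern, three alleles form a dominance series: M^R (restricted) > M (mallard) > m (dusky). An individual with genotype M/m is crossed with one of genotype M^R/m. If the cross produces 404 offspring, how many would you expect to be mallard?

Cross: M/m × M^R/m
Allele dominance: M^R > M > m
Offspring genotypes: 1 M^R/M, 1 M/m, 1 M^R/m, 1 m/m
Phenotype counts: 2 restricted, 1 mallard, 1 dusky
mallard: 1 out of 4 → fraction 1/4
Expected count = 1/4 × 404 = 101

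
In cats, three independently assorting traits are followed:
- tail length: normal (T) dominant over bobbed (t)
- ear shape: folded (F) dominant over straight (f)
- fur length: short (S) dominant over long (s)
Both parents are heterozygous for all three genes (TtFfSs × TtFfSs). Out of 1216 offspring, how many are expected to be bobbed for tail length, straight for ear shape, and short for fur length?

Trihybrid cross: TtFfSs × TtFfSs
Each trait segregates independently with a 3:1 phenotypic ratio, so each gene contributes 3/4 (dominant) or 1/4 (recessive).
Target: bobbed (tail length), straight (ear shape), short (fur length)
Probability = product of independent per-trait probabilities
= 1/4 × 1/4 × 3/4 = 3/64
Expected count = 3/64 × 1216 = 57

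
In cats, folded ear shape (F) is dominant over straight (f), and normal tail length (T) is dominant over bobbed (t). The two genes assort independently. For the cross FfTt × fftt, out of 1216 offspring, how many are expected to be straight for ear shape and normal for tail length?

Dihybrid cross FfTt × fftt — consider each gene separately:
ear shape: Ff × ff → 2 Ff, 2 ff → 2 F_ : 2 ff (out of 4)
tail length: Tt × tt → 2 Tt, 2 tt → 2 T_ : 2 tt (out of 4)
Looking for: straight (ff) and normal (T_)
P(straight) = 2/4, P(normal) = 2/4
P(both) = 2/4 × 2/4 = 4/16 = 1/4
Expected count = 1/4 × 1216 = 304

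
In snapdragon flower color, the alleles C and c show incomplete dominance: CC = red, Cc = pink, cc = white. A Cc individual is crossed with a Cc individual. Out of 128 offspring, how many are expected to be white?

Punnett square for Cc × Cc:
Offspring genotypes: 1 CC, 2 Cc, 1 cc
Phenotype counts: 1 red, 2 pink, 1 white
white: 1 out of 4 → fraction 1/4
Expected count = 1/4 × 128 = 32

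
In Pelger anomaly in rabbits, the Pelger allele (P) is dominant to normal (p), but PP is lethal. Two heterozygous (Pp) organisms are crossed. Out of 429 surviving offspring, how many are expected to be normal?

Cross: Pp × Pp
Punnett square offspring (before lethality): 1 PP, 2 Pp, 1 pp
The PP genotype is lethal (embryos die); surviving offspring: 2 Pp, 1 pp
normal: 1 out of 3 → fraction 1/3
Expected count = 1/3 × 429 = 143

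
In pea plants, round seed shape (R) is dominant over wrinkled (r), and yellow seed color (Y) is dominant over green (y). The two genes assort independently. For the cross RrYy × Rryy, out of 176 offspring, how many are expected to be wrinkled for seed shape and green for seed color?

Dihybrid cross RrYy × Rryy — consider each gene separately:
seed shape: Rr × Rr → 1 RR, 2 Rr, 1 rr → 3 R_ : 1 rr (out of 4)
seed color: Yy × yy → 2 Yy, 2 yy → 2 Y_ : 2 yy (out of 4)
Looking for: wrinkled (rr) and green (yy)
P(wrinkled) = 1/4, P(green) = 2/4
P(both) = 1/4 × 2/4 = 2/16 = 1/8
Expected count = 1/8 × 176 = 22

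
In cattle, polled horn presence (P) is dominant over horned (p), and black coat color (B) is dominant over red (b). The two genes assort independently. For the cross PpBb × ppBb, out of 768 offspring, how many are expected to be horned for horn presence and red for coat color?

Dihybrid cross PpBb × ppBb — consider each gene separately:
horn presence: Pp × pp → 2 Pp, 2 pp → 2 P_ : 2 pp (out of 4)
coat color: Bb × Bb → 1 BB, 2 Bb, 1 bb → 3 B_ : 1 bb (out of 4)
Looking for: horned (pp) and red (bb)
P(horned) = 2/4, P(red) = 1/4
P(both) = 2/4 × 1/4 = 2/16 = 1/8
Expected count = 1/8 × 768 = 96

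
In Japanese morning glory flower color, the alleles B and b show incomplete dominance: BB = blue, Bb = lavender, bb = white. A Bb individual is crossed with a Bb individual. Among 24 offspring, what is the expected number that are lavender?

Punnett square for Bb × Bb:
Offspring genotypes: 1 BB, 2 Bb, 1 bb
Phenotype counts: 1 blue, 2 lavender, 1 white
lavender: 2 out of 4 → fraction 1/2
Expected count = 1/2 × 24 = 12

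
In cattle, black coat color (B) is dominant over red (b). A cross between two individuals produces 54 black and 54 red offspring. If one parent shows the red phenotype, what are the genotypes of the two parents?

Observed offspring: 54 black, 54 red
The observed ratio simplifies to 1:1. One parent shows red, so its genotype must be bb. A 1:1 offspring split requires the other parent to be heterozygous (Bb).
Parent genotypes: bb × Bb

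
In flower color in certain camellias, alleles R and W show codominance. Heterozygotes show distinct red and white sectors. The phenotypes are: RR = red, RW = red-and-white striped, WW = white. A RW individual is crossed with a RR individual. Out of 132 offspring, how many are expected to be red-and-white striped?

Punnett square for RW × RR:
Offspring genotypes: 2 RR, 2 RW
Phenotype counts: 2 red, 2 red-and-white striped
red-and-white striped: 2 out of 4 → fraction 1/2
Expected count = 1/2 × 132 = 66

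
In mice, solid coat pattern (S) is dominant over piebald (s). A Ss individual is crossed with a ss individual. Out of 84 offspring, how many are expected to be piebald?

Punnett square for Ss × ss:
Offspring genotypes: 2 Ss, 2 ss
solid: 2, piebald: 2
piebald: 2 out of 4 → fraction 1/2
Expected count = 1/2 × 84 = 42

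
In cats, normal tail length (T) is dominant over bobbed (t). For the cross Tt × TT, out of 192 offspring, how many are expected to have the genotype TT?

Punnett square for Tt × TT:
Offspring genotypes: 2 TT, 2 Tt
Total offspring: 4
Count with target: 2
Probability: 2/4 = 1/2
Expected count = 1/2 × 192 = 96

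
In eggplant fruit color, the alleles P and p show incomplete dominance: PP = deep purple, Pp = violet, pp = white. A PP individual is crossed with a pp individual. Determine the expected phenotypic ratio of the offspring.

Punnett square for PP × pp:
Offspring genotypes: 4 Pp
Phenotype counts: 4 violet
Ratio: all violet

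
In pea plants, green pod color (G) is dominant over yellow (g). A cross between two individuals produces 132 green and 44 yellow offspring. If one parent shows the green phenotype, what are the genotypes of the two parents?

Observed offspring: 132 green, 44 yellow
The observed ratio simplifies to 3:1. Yellow (gg) offspring appear, so each parent must contribute one g allele. The parent stated to show green carries G, so it is Gg. The other parent is then either Gg or gg: Gg × gg would give a 1:1 split, whereas Gg × Gg gives 3:1 — matching the data. So both parents are heterozygous (Gg × Gg).
Parent genotypes: Gg × Gg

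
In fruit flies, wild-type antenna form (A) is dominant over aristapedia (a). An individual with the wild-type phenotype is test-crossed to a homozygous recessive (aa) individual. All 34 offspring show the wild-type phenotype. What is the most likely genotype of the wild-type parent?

Test cross: ? × aa
All offspring are wild-type.
If the unknown parent were heterozygous (Aa), about half of 34 offspring would be aristapedia; none are. The unknown parent is most likely homozygous dominant (AA).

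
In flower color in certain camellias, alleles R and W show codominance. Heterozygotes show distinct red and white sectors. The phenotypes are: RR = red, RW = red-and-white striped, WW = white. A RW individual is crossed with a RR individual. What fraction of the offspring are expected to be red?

Punnett square for RW × RR:
Offspring genotypes: 2 RR, 2 RW
Phenotype counts: 2 red, 2 red-and-white striped
red: 2 out of 4
Probability: 2/4 = 1/2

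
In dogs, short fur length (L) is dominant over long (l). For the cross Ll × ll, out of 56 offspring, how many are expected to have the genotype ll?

Punnett square for Ll × ll:
Offspring genotypes: 2 Ll, 2 ll
Total offspring: 4
Count with target: 2
Probability: 2/4 = 1/2
Expected count = 1/2 × 56 = 28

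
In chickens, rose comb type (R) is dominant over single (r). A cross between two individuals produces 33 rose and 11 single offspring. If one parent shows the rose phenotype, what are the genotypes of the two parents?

Observed offspring: 33 rose, 11 single
The observed ratio simplifies to 3:1. Single (rr) offspring appear, so each parent must contribute one r allele. The parent stated to show rose carries R, so it is Rr. The other parent is then either Rr or rr: Rr × rr would give a 1:1 split, whereas Rr × Rr gives 3:1 — matching the data. So both parents are heterozygous (Rr × Rr).
Parent genotypes: Rr × Rr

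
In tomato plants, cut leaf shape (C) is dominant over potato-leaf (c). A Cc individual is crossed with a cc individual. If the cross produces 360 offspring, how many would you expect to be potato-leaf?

Punnett square for Cc × cc:
Offspring genotypes: 2 Cc, 2 cc
cut: 2, potato-leaf: 2
potato-leaf: 2 out of 4 → fraction 1/2
Expected count = 1/2 × 360 = 180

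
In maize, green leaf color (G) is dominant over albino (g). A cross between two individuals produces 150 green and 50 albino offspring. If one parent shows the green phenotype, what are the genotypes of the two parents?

Observed offspring: 150 green, 50 albino
The observed ratio simplifies to 3:1. Albino (gg) offspring appear, so each parent must contribute one g allele. The parent stated to show green carries G, so it is Gg. The other parent is then either Gg or gg: Gg × gg would give a 1:1 split, whereas Gg × Gg gives 3:1 — matching the data. So both parents are heterozygous (Gg × Gg).
Parent genotypes: Gg × Gg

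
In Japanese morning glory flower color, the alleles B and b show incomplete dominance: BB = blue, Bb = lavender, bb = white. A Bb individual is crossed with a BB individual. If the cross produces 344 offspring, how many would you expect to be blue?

Punnett square for Bb × BB:
Offspring genotypes: 2 BB, 2 Bb
Phenotype counts: 2 blue, 2 lavender
blue: 2 out of 4 → fraction 1/2
Expected count = 1/2 × 344 = 172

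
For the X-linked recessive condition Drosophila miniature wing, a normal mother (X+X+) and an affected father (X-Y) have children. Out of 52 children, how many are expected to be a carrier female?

Cross: X+X+ × X-Y
Offspring: 2 X+X-, 2 X+Y
Probability of a carrier female: 2/4 = 1/2
Expected count = 1/2 × 52 = 26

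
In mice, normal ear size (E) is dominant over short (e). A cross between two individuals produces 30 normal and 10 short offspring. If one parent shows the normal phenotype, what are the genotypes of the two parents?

Observed offspring: 30 normal, 10 short
The observed ratio simplifies to 3:1. Short (ee) offspring appear, so each parent must contribute one e allele. The parent stated to show normal carries E, so it is Ee. The other parent is then either Ee or ee: Ee × ee would give a 1:1 split, whereas Ee × Ee gives 3:1 — matching the data. So both parents are heterozygous (Ee × Ee).
Parent genotypes: Ee × Ee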